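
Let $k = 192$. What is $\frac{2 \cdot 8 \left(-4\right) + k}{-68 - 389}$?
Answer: $- \frac{128}{457} \approx -0.28009$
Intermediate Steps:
$\frac{2 \cdot 8 \left(-4\right) + k}{-68 - 389} = \frac{2 \cdot 8 \left(-4\right) + 192}{-68 - 389} = \frac{16 \left(-4\right) + 192}{-457} = \left(-64 + 192\right) \left(- \frac{1}{457}\right) = 128 \left(- \frac{1}{457}\right) = - \frac{128}{457}$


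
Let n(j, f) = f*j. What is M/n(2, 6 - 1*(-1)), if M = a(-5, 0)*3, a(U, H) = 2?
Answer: 3/7 ≈ 0.42857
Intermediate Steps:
M = 6 (M = 2*3 = 6)
M/n(2, 6 - 1*(-1)) = 6/(((6 - 1*(-1))*2)) = 6/(((6 + 1)*2)) = 6/((7*2)) = 6/14 = 6*(1/14) = 3/7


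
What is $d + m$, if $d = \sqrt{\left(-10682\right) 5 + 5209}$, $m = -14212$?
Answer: $-14212 + i \sqrt{48201} \approx -14212.0 + 219.55 i$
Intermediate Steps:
$d = i \sqrt{48201}$ ($d = \sqrt{-53410 + 5209} = \sqrt{-48201} = i \sqrt{48201} \approx 219.55 i$)
$d + m = i \sqrt{48201} - 14212 = -14212 + i \sqrt{48201}$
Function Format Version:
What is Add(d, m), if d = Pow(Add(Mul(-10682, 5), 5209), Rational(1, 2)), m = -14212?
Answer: Add(-14212, Mul(I, Pow(48201, Rational(1, 2)))) ≈ Add(-14212., Mul(219.55, I))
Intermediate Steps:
d = Mul(I, Pow(48201, Rational(1, 2))) (d = Pow(Add(-53410, 5209), Rational(1, 2)) = Pow(-48201, Rational(1, 2)) = Mul(I, Pow(48201, Rational(1, 2))) ≈ Mul(219.55, I))
Add(d, m) = Add(Mul(I, Pow(48201, Rational(1, 2))), -14212) = Add(-14212, Mul(I, Pow(48201, Rational(1, 2))))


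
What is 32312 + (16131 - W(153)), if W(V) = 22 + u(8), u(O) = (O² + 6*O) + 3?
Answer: 48306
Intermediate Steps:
u(O) = 3 + O² + 6*O
W(V) = 137 (W(V) = 22 + (3 + 8² + 6*8) = 22 + (3 + 64 + 48) = 22 + 115 = 137)
32312 + (16131 - W(153)) = 32312 + (16131 - 1*137) = 32312 + (16131 - 137) = 32312 + 15994 = 48306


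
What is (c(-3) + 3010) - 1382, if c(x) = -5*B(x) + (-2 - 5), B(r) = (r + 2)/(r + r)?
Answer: 9721/6 ≈ 1620.2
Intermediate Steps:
B(r) = (2 + r)/(2*r) (B(r) = (2 + r)/((2*r)) = (2 + r)*(1/(2*r)) = (2 + r)/(2*r))
c(x) = -7 - 5*(2 + x)/(2*x) (c(x) = -5*(2 + x)/(2*x) + (-2 - 5) = -5*(2 + x)/(2*x) - 7 = -7 - 5*(2 + x)/(2*x))
(c(-3) + 3010) - 1382 = ((-19/2 - 5/(-3)) + 3010) - 1382 = ((-19/2 - 5*(-1/3)) + 3010) - 1382 = ((-19/2 + 5/3) + 3010) - 1382 = (-47/6 + 3010) - 1382 = 18013/6 - 1382 = 9721/6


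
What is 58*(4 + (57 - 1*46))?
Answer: 870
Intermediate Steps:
58*(4 + (57 - 1*46)) = 58*(4 + (57 - 46)) = 58*(4 + 11) = 58*15 = 870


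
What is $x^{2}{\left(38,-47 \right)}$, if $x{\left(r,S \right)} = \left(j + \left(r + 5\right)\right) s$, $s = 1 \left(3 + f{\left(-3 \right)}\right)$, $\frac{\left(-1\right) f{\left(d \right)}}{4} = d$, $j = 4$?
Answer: $497025$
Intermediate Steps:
$f{\left(d \right)} = - 4 d$
$s = 15$ ($s = 1 \left(3 - -12\right) = 1 \left(3 + 12\right) = 1 \cdot 15 = 15$)
$x{\left(r,S \right)} = 135 + 15 r$ ($x{\left(r,S \right)} = \left(4 + \left(r + 5\right)\right) 15 = \left(4 + \left(5 + r\right)\right) 15 = \left(9 + r\right) 15 = 135 + 15 r$)
$x^{2}{\left(38,-47 \right)} = \left(135 + 15 \cdot 38\right)^{2} = \left(135 + 570\right)^{2} = 705^{2} = 497025$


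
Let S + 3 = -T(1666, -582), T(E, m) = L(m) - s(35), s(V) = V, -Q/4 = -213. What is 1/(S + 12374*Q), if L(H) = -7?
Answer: 1/10542687 ≈ 9.4852e-8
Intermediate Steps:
Q = 852 (Q = -4*(-213) = 852)
T(E, m) = -42 (T(E, m) = -7 - 1*35 = -7 - 35 = -42)
S = 39 (S = -3 - 1*(-42) = -3 + 42 = 39)
1/(S + 12374*Q) = 1/(39 + 12374*852) = 1/(39 + 10542648) = 1/10542687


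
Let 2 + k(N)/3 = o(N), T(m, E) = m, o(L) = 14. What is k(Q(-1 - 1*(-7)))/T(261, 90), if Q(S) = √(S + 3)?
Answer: 4/29 ≈ 0.13793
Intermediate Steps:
Q(S) = √(3 + S)
k(N) = 36 (k(N) = -6 + 3*14 = -6 + 42 = 36)
k(Q(-1 - 1*(-7)))/T(261, 90) = 36/261 = 36*(1/261) = 4/29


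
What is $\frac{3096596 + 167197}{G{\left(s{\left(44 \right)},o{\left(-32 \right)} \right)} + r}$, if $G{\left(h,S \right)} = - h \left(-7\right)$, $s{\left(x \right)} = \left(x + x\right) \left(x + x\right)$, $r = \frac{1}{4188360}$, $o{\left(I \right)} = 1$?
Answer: $\frac{1051533849960}{17464816837} \approx 60.209$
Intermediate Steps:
$r = \frac{1}{4188360} \approx 2.3876 \cdot 10^{-7}$
$s{\left(x \right)} = 4 x^{2}$ ($s{\left(x \right)} = 2 x 2 x = 4 x^{2}$)
$G{\left(h,S \right)} = 7 h$
$\frac{3096596 + 167197}{G{\left(s{\left(44 \right)},o{\left(-32 \right)} \right)} + r} = \frac{3096596 + 167197}{7 \cdot 4 \cdot 44^{2} + \frac{1}{4188360}} = \frac{3263793}{7 \cdot 4 \cdot 1936 + \frac{1}{4188360}} = \frac{3263793}{7 \cdot 7744 + \frac{1}{4188360}} = \frac{3263793}{54208 + \frac{1}{4188360}} = \frac{3263793}{\frac{227042618881}{4188360}} = 3263793 \cdot \frac{4188360}{227042618881} = \frac{1051533849960}{17464816837}$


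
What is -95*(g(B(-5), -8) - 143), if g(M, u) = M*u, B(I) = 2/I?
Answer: 13281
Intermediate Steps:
-95*(g(B(-5), -8) - 143) = -95*((2/(-5))*(-8) - 143) = -95*((2*(-1/5))*(-8) - 143) = -95*(-2/5*(-8) - 143) = -95*(16/5 - 143) = -95*(-699/5) = 13281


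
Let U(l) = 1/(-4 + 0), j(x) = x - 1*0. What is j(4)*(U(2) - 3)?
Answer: -13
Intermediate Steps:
j(x) = x (j(x) = x + 0 = x)
U(l) = -1/4 (U(l) = 1/(-4) = -1/4)
j(4)*(U(2) - 3) = 4*(-1/4 - 3) = 4*(-13/4) = -13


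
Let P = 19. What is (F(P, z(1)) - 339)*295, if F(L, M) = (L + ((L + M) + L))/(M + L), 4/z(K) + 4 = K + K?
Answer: -1683860/17 ≈ -99051.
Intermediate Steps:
z(K) = 4/(-4 + 2*K) (z(K) = 4/(-4 + (K + K)) = 4/(-4 + 2*K))
F(L, M) = (M + 3*L)/(L + M) (F(L, M) = (L + (M + 2*L))/(L + M) = (M + 3*L)/(L + M))
(F(P, z(1)) - 339)*295 = ((2/(-2 + 1) + 3*19)/(19 + 2/(-2 + 1)) - 339)*295 = ((2/(-1) + 57)/(19 + 2/(-1)) - 339)*295 = ((2*(-1) + 57)/(19 + 2*(-1)) - 339)*295 = ((-2 + 57)/(19 - 2) - 339)*295 = (55/17 - 339)*295 = -5708/17*295 = -1683860/17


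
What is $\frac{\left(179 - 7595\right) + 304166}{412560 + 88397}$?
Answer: $\frac{296750}{500957} \approx 0.59237$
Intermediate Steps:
$\frac{\left(179 - 7595\right) + 304166}{412560 + 88397} = \frac{\left(179 - 7595\right) + 304166}{500957} = \left(-7416 + 304166\right) \frac{1}{500957} = 296750 \cdot \frac{1}{500957} = \frac{296750}{500957}$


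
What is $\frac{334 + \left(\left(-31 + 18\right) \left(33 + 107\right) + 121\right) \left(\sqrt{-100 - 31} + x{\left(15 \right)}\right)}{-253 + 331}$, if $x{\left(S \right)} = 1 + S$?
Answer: $- \frac{4475}{13} - \frac{1699 i \sqrt{131}}{78} \approx -344.23 - 249.31 i$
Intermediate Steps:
$\frac{334 + \left(\left(-31 + 18\right) \left(33 + 107\right) + 121\right) \left(\sqrt{-100 - 31} + x{\left(15 \right)}\right)}{-253 + 331} = \frac{334 + \left(\left(-31 + 18\right) \left(33 + 107\right) + 121\right) \left(\sqrt{-100 - 31} + \left(1 + 15\right)\right)}{-253 + 331} = \frac{334 + \left(\left(-13\right) 140 + 121\right) \left(\sqrt{-131} + 16\right)}{78} = \left(334 + \left(-1820 + 121\right) \left(i \sqrt{131} + 16\right)\right) \frac{1}{78} = \left(334 - 1699 \left(16 + i \sqrt{131}\right)\right) \frac{1}{78} = \left(334 - \left(27184 + 1699 i \sqrt{131}\right)\right) \frac{1}{78} = \left(-26850 - 1699 i \sqrt{131}\right) \frac{1}{78} = - \frac{4475}{13} - \frac{1699 i \sqrt{131}}{78}$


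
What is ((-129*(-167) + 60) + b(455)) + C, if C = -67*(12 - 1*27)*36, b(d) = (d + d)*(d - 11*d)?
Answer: -4082717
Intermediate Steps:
b(d) = -20*d**2 (b(d) = (2*d)*(-10*d) = -20*d**2)
C = 36180 (C = -67*(12 - 27)*36 = -67*(-15)*36 = 1005*36 = 36180)
((-129*(-167) + 60) + b(455)) + C = ((-129*(-167) + 60) - 20*455**2) + 36180 = ((21543 + 60) - 20*207025) + 36180 = (21603 - 4140500) + 36180 = -4118897 + 36180 = -4082717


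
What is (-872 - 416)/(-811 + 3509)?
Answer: -644/1349 ≈ -0.47739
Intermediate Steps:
(-872 - 416)/(-811 + 3509) = -1288/2698 = -1288*1/2698 = -644/1349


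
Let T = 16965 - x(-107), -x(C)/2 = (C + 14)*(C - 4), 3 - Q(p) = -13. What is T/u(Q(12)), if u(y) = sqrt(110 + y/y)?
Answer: 12537*sqrt(111)/37 ≈ 3569.9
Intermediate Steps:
Q(p) = 16 (Q(p) = 3 - 1*(-13) = 3 + 13 = 16)
x(C) = -2*(-4 + C)*(14 + C) (x(C) = -2*(C + 14)*(C - 4) = -2*(14 + C)*(-4 + C) = -2*(-4 + C)*(14 + C))
u(y) = sqrt(111) (u(y) = sqrt(110 + 1) = sqrt(111))
T = 37611 (T = 16965 - (112 - 20*(-107) - 2*(-107)**2) = 16965 - (112 + 2140 - 2*11449) = 16965 - (112 + 2140 - 22898) = 16965 - 1*(-20646) = 16965 + 20646 = 37611)
T/u(Q(12)) = 37611/(sqrt(111)) = 37611*(sqrt(111)/111) = 12537*sqrt(111)/37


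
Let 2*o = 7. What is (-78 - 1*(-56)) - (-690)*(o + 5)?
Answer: 5843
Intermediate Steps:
o = 7/2 (o = (½)*7 = 7/2 ≈ 3.5000)
(-78 - 1*(-56)) - (-690)*(o + 5) = (-78 - 1*(-56)) - (-690)*(7/2 + 5) = (-78 + 56) - (-690)*17/2 = -22 - 115*(-51) = -22 + 5865 = 5843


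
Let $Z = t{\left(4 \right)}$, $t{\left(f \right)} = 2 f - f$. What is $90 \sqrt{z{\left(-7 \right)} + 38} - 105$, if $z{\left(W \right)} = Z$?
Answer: $-105 + 90 \sqrt{42} \approx 478.27$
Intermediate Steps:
$t{\left(f \right)} = f$
$Z = 4$
$z{\left(W \right)} = 4$
$90 \sqrt{z{\left(-7 \right)} + 38} - 105 = 90 \sqrt{4 + 38} - 105 = 90 \sqrt{42} - 105 = -105 + 90 \sqrt{42}$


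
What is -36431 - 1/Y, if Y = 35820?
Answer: -1304958421/35820 ≈ -36431.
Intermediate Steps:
-36431 - 1/Y = -36431 - 1/35820 = -1304958421/35820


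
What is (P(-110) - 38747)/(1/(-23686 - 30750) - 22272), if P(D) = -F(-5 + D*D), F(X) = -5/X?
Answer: 728890201216/418970313781 ≈ 1.7397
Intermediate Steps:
P(D) = 5/(-5 + D²) (P(D) = -(-5)/(-5 + D*D) = -(-5)/(-5 + D²) = 5/(-5 + D²))
(P(-110) - 38747)/(1/(-23686 - 30750) - 22272) = (5/(-5 + (-110)²) - 38747)/(1/(-23686 - 30750) - 22272) = (5/(-5 + 12100) - 38747)/(1/(-54436) - 22272) = (5/12095 - 38747)/(-1/54436 - 22272) = (5*(1/12095) - 38747)/(-1212398593/54436) = (1/2419 - 38747)*(-54436/1212398593) = -93728992/2419*(-54436/1212398593) = 728890201216/418970313781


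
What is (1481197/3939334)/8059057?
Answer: 1481197/31747317248038 ≈ 4.6656e-8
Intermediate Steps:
(1481197/3939334)/8059057 = (1481197*(1/3939334))*(1/8059057) = (1481197/3939334)*(1/8059057) = 1481197/31747317248038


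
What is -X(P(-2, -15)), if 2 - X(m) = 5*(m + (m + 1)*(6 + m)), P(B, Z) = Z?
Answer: 553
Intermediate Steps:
X(m) = 2 - 5*m - 5*(1 + m)*(6 + m) (X(m) = 2 - 5*(m + (m + 1)*(6 + m)) = 2 - 5*(m + (1 + m)*(6 + m)) = 2 - (5*m + 5*(1 + m)*(6 + m)) = 2 + (-5*m - 5*(1 + m)*(6 + m)) = 2 - 5*m - 5*(1 + m)*(6 + m))
-X(P(-2, -15)) = -(-28 - 40*(-15) - 5*(-15)²) = -(-28 + 600 - 5*225) = -(-28 + 600 - 1125) = -1*(-553) = 553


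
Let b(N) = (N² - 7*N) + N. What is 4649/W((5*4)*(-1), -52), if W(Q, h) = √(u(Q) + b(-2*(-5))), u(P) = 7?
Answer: 4649*√47/47 ≈ 678.13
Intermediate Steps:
b(N) = N² - 6*N
W(Q, h) = √47 (W(Q, h) = √(7 + (-2*(-5))*(-6 - 2*(-5))) = √(7 + 10*(-6 + 10)) = √(7 + 10*4) = √(7 + 40) = √47)
4649/W((5*4)*(-1), -52) = 4649/(√47) = 4649*(√47/47) = 4649*√47/47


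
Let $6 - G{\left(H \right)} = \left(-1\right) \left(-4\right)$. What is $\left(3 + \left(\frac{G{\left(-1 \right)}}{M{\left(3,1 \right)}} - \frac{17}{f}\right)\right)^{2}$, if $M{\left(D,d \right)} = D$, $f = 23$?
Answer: $\frac{40804}{4761} \approx 8.5705$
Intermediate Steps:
$G{\left(H \right)} = 2$ ($G{\left(H \right)} = 6 - \left(-1\right) \left(-4\right) = 6 - 4 = 2$)
$\left(3 + \left(\frac{G{\left(-1 \right)}}{M{\left(3,1 \right)}} - \frac{17}{f}\right)\right)^{2} = \left(3 + \left(\frac{2}{3} - \frac{17}{23}\right)\right)^{2} = \left(3 - \frac{5}{69}\right)^{2} = \left(\frac{202}{69}\right)^{2} = \frac{40804}{4761}$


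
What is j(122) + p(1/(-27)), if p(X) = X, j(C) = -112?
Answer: -3025/27 ≈ -112.04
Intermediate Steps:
j(122) + p(1/(-27)) = -112 + 1/(-27) = -112 - 1/27 = -3025/27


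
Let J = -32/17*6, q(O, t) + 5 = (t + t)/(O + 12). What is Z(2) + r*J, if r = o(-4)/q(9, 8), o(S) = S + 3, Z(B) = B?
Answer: -1006/1513 ≈ -0.66490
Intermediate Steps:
q(O, t) = -5 + 2*t/(12 + O) (q(O, t) = -5 + (t + t)/(O + 12) = -5 + (2*t)/(12 + O) = -5 + 2*t/(12 + O))
J = -192/17 (J = -32*1/17*6 = -32/17*6 = -192/17 ≈ -11.294)
o(S) = 3 + S
r = 21/89 (r = (3 - 4)/(((-60 - 5*9 + 2*8)/(12 + 9))) = -1/((-60 - 45 + 16)/21) = -1/((1/21)*(-89)) = -1/(-89/21) = -1*(-21/89) = 21/89 ≈ 0.23595)
Z(2) + r*J = 2 + (21/89)*(-192/17) = 2 - 4032/1513 = -1006/1513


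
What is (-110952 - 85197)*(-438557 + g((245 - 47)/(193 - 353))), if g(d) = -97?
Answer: 86041543446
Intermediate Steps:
(-110952 - 85197)*(-438557 + g((245 - 47)/(193 - 353))) = (-110952 - 85197)*(-438557 - 97) = -196149*(-438654) = 86041543446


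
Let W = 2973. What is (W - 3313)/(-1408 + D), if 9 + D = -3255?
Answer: 85/1168 ≈ 0.072774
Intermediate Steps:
D = -3264 (D = -9 - 3255 = -3264)
(W - 3313)/(-1408 + D) = (2973 - 3313)/(-1408 - 3264) = -340/(-4672) = -340*(-1/4672) = 85/1168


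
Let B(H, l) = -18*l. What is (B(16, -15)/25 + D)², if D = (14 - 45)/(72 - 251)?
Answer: 96452041/801025 ≈ 120.41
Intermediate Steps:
D = 31/179 (D = -31/(-179) = -31*(-1/179) = 31/179 ≈ 0.17318)
(B(16, -15)/25 + D)² = (-18*(-15)/25 + 31/179)² = (270*(1/25) + 31/179)² = (54/5 + 31/179)² = (9821/895)² = 96452041/801025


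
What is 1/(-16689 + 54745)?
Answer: 1/38056 ≈ 2.6277e-5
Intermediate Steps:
1/(-16689 + 54745) = 1/38056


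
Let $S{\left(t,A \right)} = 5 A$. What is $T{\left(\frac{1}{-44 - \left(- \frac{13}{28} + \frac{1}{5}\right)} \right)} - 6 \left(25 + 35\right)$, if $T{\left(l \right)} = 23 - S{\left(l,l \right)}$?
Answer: $- \frac{2062751}{6123} \approx -336.89$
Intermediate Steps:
$T{\left(l \right)} = 23 - 5 l$
$T{\left(\frac{1}{-44 - \left(- \frac{13}{28} + \frac{1}{5}\right)} \right)} - 6 \left(25 + 35\right) = \left(23 - \frac{5}{-44 - \left(- \frac{13}{28} + \frac{1}{5}\right)}\right) - 6 \left(25 + 35\right) = \left(23 - \frac{5}{-44 - - \frac{37}{140}}\right) - 6 \cdot 60 = \left(23 - \frac{5}{-44 + \left(\frac{13}{28} - \frac{1}{5}\right)}\right) - 360 = \left(23 - \frac{5}{-44 + \frac{37}{140}}\right) - 360 = \left(23 - \frac{5}{- \frac{6123}{140}}\right) - 360 = \left(23 - - \frac{700}{6123}\right) - 360 = \left(23 + \frac{700}{6123}\right) - 360 = \frac{141529}{6123} - 360 = - \frac{2062751}{6123}$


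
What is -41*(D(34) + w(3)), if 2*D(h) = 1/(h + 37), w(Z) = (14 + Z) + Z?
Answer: -116481/142 ≈ -820.29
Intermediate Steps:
w(Z) = 14 + 2*Z
D(h) = 1/(2*(37 + h)) (D(h) = 1/(2*(h + 37)) = 1/(2*(37 + h)))
-41*(D(34) + w(3)) = -41*(1/(2*(37 + 34)) + (14 + 2*3)) = -41*((½)/71 + (14 + 6)) = -41*((½)*(1/71) + 20) = -41*(1/142 + 20) = -41*2841/142 = -116481/142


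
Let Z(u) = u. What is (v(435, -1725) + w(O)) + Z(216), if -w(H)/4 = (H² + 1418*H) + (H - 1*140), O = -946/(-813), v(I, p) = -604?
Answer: -4255293244/660969 ≈ -6438.0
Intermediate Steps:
O = 946/813 (O = -946*(-1/813) = 946/813 ≈ 1.1636)
w(H) = 560 - 5676*H - 4*H² (w(H) = -4*((H² + 1418*H) + (H - 1*140)) = -4*((H² + 1418*H) + (H - 140)) = -4*((H² + 1418*H) + (-140 + H)) = -4*(-140 + H² + 1419*H) = 560 - 5676*H - 4*H²)
(v(435, -1725) + w(O)) + Z(216) = (-604 + (560 - 5676*946/813 - 4*(946/813)²)) + 216 = (-604 + (560 - 1789832/271 - 4*894916/660969)) + 216 = (-604 + (560 - 1789832/271 - 3579664/660969)) + 216 = (-604 - 3998837272/660969) + 216 = -4398062548/660969 + 216 = -4255293244/660969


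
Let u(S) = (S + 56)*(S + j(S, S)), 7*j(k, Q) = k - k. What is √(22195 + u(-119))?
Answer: 2*√7423 ≈ 172.31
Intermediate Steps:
j(k, Q) = 0 (j(k, Q) = (k - k)/7 = (⅐)*0 = 0)
u(S) = S*(56 + S) (u(S) = (S + 56)*(S + 0) = (56 + S)*S = S*(56 + S))
√(22195 + u(-119)) = √(22195 - 119*(56 - 119)) = √(22195 - 119*(-63)) = √(22195 + 7497) = √29692 = 2*√7423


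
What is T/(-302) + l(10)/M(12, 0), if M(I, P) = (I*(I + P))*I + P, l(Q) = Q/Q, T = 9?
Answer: -7625/260928 ≈ -0.029223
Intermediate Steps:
l(Q) = 1
M(I, P) = P + I²*(I + P) (M(I, P) = I²*(I + P) + P = P + I²*(I + P))
T/(-302) + l(10)/M(12, 0) = 9/(-302) + 1/(0 + 12³ + 0*12²) = 9*(-1/302) + 1/(0 + 1728 + 0*144) = -9/302 + 1/(0 + 1728 + 0) = -9/302 + 1/1728 = -7625/260928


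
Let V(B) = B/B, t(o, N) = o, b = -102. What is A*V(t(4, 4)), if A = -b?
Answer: 102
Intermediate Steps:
V(B) = 1
A = 102 (A = -1*(-102) = 102)
A*V(t(4, 4)) = 102*1 = 102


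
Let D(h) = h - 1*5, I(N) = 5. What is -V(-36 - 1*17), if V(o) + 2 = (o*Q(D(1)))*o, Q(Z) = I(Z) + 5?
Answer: -28088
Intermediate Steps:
D(h) = -5 + h (D(h) = h - 5 = -5 + h)
Q(Z) = 10 (Q(Z) = 5 + 5 = 10)
V(o) = -2 + 10*o² (V(o) = -2 + (o*10)*o = -2 + (10*o)*o = -2 + 10*o²)
-V(-36 - 1*17) = -(-2 + 10*(-36 - 1*17)²) = -(-2 + 10*(-36 - 17)²) = -(-2 + 10*(-53)²) = -(-2 + 10*2809) = -(-2 + 28090) = -1*28088 = -28088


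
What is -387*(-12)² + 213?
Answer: -55515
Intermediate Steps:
-387*(-12)² + 213 = -387*144 + 213 = -55728 + 213 = -55515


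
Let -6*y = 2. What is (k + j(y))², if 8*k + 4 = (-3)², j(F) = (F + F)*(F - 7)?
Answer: 157609/5184 ≈ 30.403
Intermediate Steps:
y = -⅓ (y = -⅙*2 = -⅓ ≈ -0.33333)
j(F) = 2*F*(-7 + F) (j(F) = (2*F)*(-7 + F) = 2*F*(-7 + F))
k = 5/8 (k = -½ + (⅛)*(-3)² = -½ + (⅛)*9 = -½ + 9/8 = 5/8 ≈ 0.62500)
(k + j(y))² = (5/8 + 2*(-⅓)*(-7 - ⅓))² = (5/8 + 2*(-⅓)*(-22/3))² = (5/8 + 44/9)² = (397/72)² = 157609/5184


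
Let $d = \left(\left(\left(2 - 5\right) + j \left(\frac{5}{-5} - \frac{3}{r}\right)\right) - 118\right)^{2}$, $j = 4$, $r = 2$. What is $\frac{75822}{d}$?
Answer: $\frac{75822}{17161} \approx 4.4183$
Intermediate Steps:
$d = 17161$ ($d = \left(\left(\left(2 - 5\right) + 4 \left(\frac{5}{-5} - \frac{3}{2}\right)\right) - 118\right)^{2} = \left(\left(\left(2 - 5\right) + 4 \left(5 \left(- \frac{1}{5}\right) - \frac{3}{2}\right)\right) - 118\right)^{2} = \left(\left(-3 + 4 \left(-1 - \frac{3}{2}\right)\right) - 118\right)^{2} = \left(\left(-3 + 4 \left(- \frac{5}{2}\right)\right) - 118\right)^{2} = \left(\left(-3 - 10\right) - 118\right)^{2} = \left(-13 - 118\right)^{2} = \left(-131\right)^{2} = 17161$)
$\frac{75822}{d} = \frac{75822}{17161}$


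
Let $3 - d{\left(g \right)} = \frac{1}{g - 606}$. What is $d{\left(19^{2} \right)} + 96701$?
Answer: $\frac{23692481}{245} \approx 96704.0$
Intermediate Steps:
$d{\left(g \right)} = 3 - \frac{1}{-606 + g}$ ($d{\left(g \right)} = 3 - \frac{1}{g - 606} = 3 - \frac{1}{-606 + g}$)
$d{\left(19^{2} \right)} + 96701 = \frac{-1819 + 3 \cdot 19^{2}}{-606 + 19^{2}} + 96701 = \frac{-1819 + 3 \cdot 361}{-606 + 361} + 96701 = \frac{-1819 + 1083}{-245} + 96701 = \left(- \frac{1}{245}\right) \left(-736\right) + 96701 = \frac{736}{245} + 96701 = \frac{23692481}{245}$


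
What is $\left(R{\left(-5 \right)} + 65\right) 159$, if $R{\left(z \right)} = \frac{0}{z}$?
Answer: $10335$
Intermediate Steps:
$R{\left(z \right)} = 0$
$\left(R{\left(-5 \right)} + 65\right) 159 = \left(0 + 65\right) 159 = 65 \cdot 159 = 10335$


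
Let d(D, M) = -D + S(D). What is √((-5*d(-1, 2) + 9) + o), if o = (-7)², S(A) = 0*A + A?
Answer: √58 ≈ 7.6158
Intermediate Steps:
S(A) = A (S(A) = 0 + A = A)
d(D, M) = 0 (d(D, M) = -D + D = 0)
o = 49
√((-5*d(-1, 2) + 9) + o) = √((-5*0 + 9) + 49) = √((0 + 9) + 49) = √(9 + 49) = √58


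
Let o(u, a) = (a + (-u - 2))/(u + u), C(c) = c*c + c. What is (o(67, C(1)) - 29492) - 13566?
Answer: -86117/2 ≈ -43059.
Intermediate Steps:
C(c) = c + c² (C(c) = c² + c = c + c²)
o(u, a) = (-2 + a - u)/(2*u) (o(u, a) = (a + (-2 - u))/((2*u)) = (-2 + a - u)*(1/(2*u)) = (-2 + a - u)/(2*u))
(o(67, C(1)) - 29492) - 13566 = ((½)*(-2 + 1*(1 + 1) - 1*67)/67 - 29492) - 13566 = ((½)*(1/67)*(-2 + 1*2 - 67) - 29492) - 13566 = ((½)*(1/67)*(-2 + 2 - 67) - 29492) - 13566 = ((½)*(1/67)*(-67) - 29492) - 13566 = (-½ - 29492) - 13566 = -58985/2 - 13566 = -86117/2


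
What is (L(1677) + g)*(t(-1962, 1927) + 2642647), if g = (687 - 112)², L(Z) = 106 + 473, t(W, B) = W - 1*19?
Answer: 874599141864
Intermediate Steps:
t(W, B) = -19 + W (t(W, B) = W - 19 = -19 + W)
L(Z) = 579
g = 330625 (g = 575² = 330625)
(L(1677) + g)*(t(-1962, 1927) + 2642647) = (579 + 330625)*((-19 - 1962) + 2642647) = 331204*(-1981 + 2642647) = 331204*2640666 = 874599141864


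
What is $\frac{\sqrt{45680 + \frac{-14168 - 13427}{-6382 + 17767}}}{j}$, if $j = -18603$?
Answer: $- \frac{7 \sqrt{537020077}}{14119677} \approx -0.011489$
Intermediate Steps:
$\frac{\sqrt{45680 + \frac{-14168 - 13427}{-6382 + 17767}}}{j} = \frac{\sqrt{45680 + \frac{-14168 - 13427}{-6382 + 17767}}}{-18603} = \sqrt{45680 - \frac{27595}{11385}} \left(- \frac{1}{18603}\right) = \sqrt{45680 - \frac{5519}{2277}} \left(- \frac{1}{18603}\right) = \sqrt{\frac{104007841}{2277}} \left(- \frac{1}{18603}\right) = \frac{7 \sqrt{537020077}}{759} \left(- \frac{1}{18603}\right) = - \frac{7 \sqrt{537020077}}{14119677}$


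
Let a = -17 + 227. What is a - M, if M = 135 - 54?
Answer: 129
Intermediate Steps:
a = 210
M = 81
a - M = 210 - 1*81 = 210 - 81 = 129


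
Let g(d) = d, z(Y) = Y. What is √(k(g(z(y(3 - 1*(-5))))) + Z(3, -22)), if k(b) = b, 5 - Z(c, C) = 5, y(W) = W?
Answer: 2*√2 ≈ 2.8284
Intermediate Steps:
Z(c, C) = 0 (Z(c, C) = 5 - 1*5 = 5 - 5 = 0)
√(k(g(z(y(3 - 1*(-5))))) + Z(3, -22)) = √((3 - 1*(-5)) + 0) = √((3 + 5) + 0) = √(8 + 0) = √8 = 2*√2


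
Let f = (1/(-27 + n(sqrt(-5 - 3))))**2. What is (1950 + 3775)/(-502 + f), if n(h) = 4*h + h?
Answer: 5725*(-540*sqrt(2) - 529*I)/(3*(88519*I + 90360*sqrt(2))) ≈ -11.404 - 2.0104e-5*I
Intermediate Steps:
n(h) = 5*h
f = (-27 + 10*I*sqrt(2))**(-2) (f = (1/(-27 + 5*sqrt(-5 - 3)))**2 = (1/(-27 + 5*sqrt(-8)))**2 = (1/(-27 + 5*(2*I*sqrt(2))))**2 = (1/(-27 + 10*I*sqrt(2)))**2 = (-27 + 10*I*sqrt(2))**(-2) ≈ 0.00061295 + 0.00088487*I)
(1950 + 3775)/(-502 + f) = (1950 + 3775)/(-502 + I/(529*I + 540*sqrt(2))) = 5725/(-502 + I/(529*I + 540*sqrt(2)))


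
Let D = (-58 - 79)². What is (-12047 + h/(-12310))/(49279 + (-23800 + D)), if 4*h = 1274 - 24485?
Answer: -593171069/2178771520 ≈ -0.27225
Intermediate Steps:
D = 18769 (D = (-137)² = 18769)
h = -23211/4 (h = (1274 - 24485)/4 = (¼)*(-23211) = -23211/4 ≈ -5802.8)
(-12047 + h/(-12310))/(49279 + (-23800 + D)) = (-12047 - 23211/4/(-12310))/(49279 + (-23800 + 18769)) = (-12047 - 23211/4*(-1/12310))/(49279 - 5031) = (-12047 + 23211/49240)/44248 = -593171069/49240*1/44248 = -593171069/2178771520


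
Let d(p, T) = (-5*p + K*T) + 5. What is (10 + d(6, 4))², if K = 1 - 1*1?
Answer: 225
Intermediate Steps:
K = 0 (K = 1 - 1 = 0)
d(p, T) = 5 - 5*p (d(p, T) = (-5*p + 0*T) + 5 = (-5*p + 0) + 5 = -5*p + 5 = 5 - 5*p)
(10 + d(6, 4))² = (10 + (5 - 5*6))² = (10 + (5 - 30))² = (10 - 25)² = (-15)² = 225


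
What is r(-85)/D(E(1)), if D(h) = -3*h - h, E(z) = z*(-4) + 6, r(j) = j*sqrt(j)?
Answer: 85*I*sqrt(85)/8 ≈ 97.958*I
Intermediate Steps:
r(j) = j**(3/2)
E(z) = 6 - 4*z (E(z) = -4*z + 6 = 6 - 4*z)
D(h) = -4*h
r(-85)/D(E(1)) = (-85)**(3/2)/((-4*(6 - 4*1))) = (-85*I*sqrt(85))/((-4*(6 - 4))) = (-85*I*sqrt(85))/((-4*2)) = -85*I*sqrt(85)/(-8) = -85*I*sqrt(85)*(-1/8) = 85*I*sqrt(85)/8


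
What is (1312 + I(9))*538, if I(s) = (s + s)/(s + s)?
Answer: 706394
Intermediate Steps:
I(s) = 1 (I(s) = (2*s)/((2*s)) = (2*s)*(1/(2*s)) = 1)
(1312 + I(9))*538 = (1312 + 1)*538 = 1313*538 = 706394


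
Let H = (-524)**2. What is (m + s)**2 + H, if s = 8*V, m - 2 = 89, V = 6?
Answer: 293897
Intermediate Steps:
H = 274576
m = 91 (m = 2 + 89 = 91)
s = 48 (s = 8*6 = 48)
(m + s)**2 + H = (91 + 48)**2 + 274576 = 139**2 + 274576 = 19321 + 274576 = 293897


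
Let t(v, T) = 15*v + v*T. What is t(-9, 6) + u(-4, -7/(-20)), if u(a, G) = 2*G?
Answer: -1883/10 ≈ -188.30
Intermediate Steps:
t(v, T) = 15*v + T*v
t(-9, 6) + u(-4, -7/(-20)) = -9*(15 + 6) + 2*(-7/(-20)) = -9*21 + 2*(-7*(-1/20)) = -189 + 2*(7/20) = -189 + 7/10 = -1883/10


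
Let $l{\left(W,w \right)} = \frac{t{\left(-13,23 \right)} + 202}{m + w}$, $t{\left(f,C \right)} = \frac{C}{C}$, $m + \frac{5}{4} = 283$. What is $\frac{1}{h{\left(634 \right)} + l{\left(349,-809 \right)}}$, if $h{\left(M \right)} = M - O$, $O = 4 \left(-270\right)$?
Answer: $\frac{2109}{3614014} \approx 0.00058356$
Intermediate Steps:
$m = \frac{1127}{4}$ ($m = - \frac{5}{4} + 283 = \frac{1127}{4} \approx 281.75$)
$t{\left(f,C \right)} = 1$
$O = -1080$
$h{\left(M \right)} = 1080 + M$ ($h{\left(M \right)} = M - -1080 = M + 1080 = 1080 + M$)
$l{\left(W,w \right)} = \frac{203}{\frac{1127}{4} + w}$ ($l{\left(W,w \right)} = \frac{1 + 202}{\frac{1127}{4} + w} = \frac{203}{\frac{1127}{4} + w}$)
$\frac{1}{h{\left(634 \right)} + l{\left(349,-809 \right)}} = \frac{1}{\left(1080 + 634\right) + \frac{812}{1127 + 4 \left(-809\right)}} = \frac{1}{1714 + \frac{812}{1127 - 3236}} = \frac{1}{1714 + \frac{812}{-2109}} = \frac{1}{1714 + 812 \left(- \frac{1}{2109}\right)} = \frac{1}{1714 - \frac{812}{2109}} = \frac{1}{\frac{3614014}{2109}} = \frac{2109}{3614014}$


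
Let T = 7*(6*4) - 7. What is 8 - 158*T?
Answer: -25430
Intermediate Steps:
T = 161 (T = 7*24 - 7 = 168 - 7 = 161)
8 - 158*T = 8 - 158*161 = 8 - 25438 = -25430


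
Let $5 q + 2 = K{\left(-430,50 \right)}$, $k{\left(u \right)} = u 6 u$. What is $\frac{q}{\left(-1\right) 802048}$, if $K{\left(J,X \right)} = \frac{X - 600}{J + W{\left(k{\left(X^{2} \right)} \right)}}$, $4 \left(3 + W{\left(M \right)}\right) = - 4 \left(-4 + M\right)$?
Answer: $\frac{18750077}{37596430098240} \approx 4.9872 \cdot 10^{-7}$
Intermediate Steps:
$k{\left(u \right)} = 6 u^{2}$ ($k{\left(u \right)} = 6 u u = 6 u^{2}$)
$W{\left(M \right)} = 1 - M$ ($W{\left(M \right)} = -3 + \frac{\left(-4\right) \left(-4 + M\right)}{4} = -3 + \frac{16 - 4 M}{4} = -3 - \left(-4 + M\right) = 1 - M$)
$K{\left(J,X \right)} = \frac{-600 + X}{1 + J - 6 X^{4}}$ ($K{\left(J,X \right)} = \frac{X - 600}{J - \left(-1 + 6 \left(X^{2}\right)^{2}\right)} = \frac{-600 + X}{J - \left(-1 + 6 X^{4}\right)} = \frac{-600 + X}{1 + J - 6 X^{4}}$)
$q = - \frac{75000308}{187502145}$ ($q = - \frac{2}{5} + \frac{\frac{1}{1 - 430 - 6 \cdot 50^{4}} \left(-600 + 50\right)}{5} = - \frac{2}{5} + \frac{\frac{1}{1 - 430 - 37500000} \left(-550\right)}{5} = - \frac{2}{5} + \frac{\frac{1}{-37500429} \left(-550\right)}{5} = - \frac{2}{5} + \frac{\left(- \frac{1}{37500429}\right) \left(-550\right)}{5} = - \frac{2}{5} + \frac{1}{5} \cdot \frac{550}{37500429} = - \frac{2}{5} + \frac{110}{37500429} = - \frac{75000308}{187502145} \approx -0.4$)
$\frac{q}{\left(-1\right) 802048} = - \frac{75000308}{187502145 \left(\left(-1\right) 802048\right)} = - \frac{75000308}{187502145 \left(-802048\right)} = \left(- \frac{75000308}{187502145}\right) \left(- \frac{1}{802048}\right) = \frac{18750077}{37596430098240}$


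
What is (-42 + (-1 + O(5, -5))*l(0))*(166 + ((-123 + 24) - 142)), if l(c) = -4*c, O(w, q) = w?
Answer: 3150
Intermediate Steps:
(-42 + (-1 + O(5, -5))*l(0))*(166 + ((-123 + 24) - 142)) = (-42 + (-1 + 5)*(-4*0))*(166 + ((-123 + 24) - 142)) = (-42 + 4*0)*(166 + (-99 - 142)) = (-42 + 0)*(166 - 241) = -42*(-75) = 3150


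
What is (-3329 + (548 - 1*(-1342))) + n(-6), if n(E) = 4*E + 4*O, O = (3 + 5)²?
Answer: -1207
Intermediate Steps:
O = 64 (O = 8² = 64)
n(E) = 256 + 4*E (n(E) = 4*E + 4*64 = 4*E + 256 = 256 + 4*E)
(-3329 + (548 - 1*(-1342))) + n(-6) = (-3329 + (548 - 1*(-1342))) + (256 + 4*(-6)) = (-3329 + (548 + 1342)) + (256 - 24) = (-3329 + 1890) + 232 = -1439 + 232 = -1207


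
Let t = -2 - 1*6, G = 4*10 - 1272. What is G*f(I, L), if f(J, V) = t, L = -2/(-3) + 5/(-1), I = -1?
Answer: 9856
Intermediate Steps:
G = -1232 (G = 40 - 1272 = -1232)
L = -13/3 (L = -2*(-⅓) + 5*(-1) = ⅔ - 5 = -13/3 ≈ -4.3333)
t = -8 (t = -2 - 6 = -8)
f(J, V) = -8
G*f(I, L) = -1232*(-8) = 9856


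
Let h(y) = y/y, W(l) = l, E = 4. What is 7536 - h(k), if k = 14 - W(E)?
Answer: 7535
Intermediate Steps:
k = 10 (k = 14 - 1*4 = 14 - 4 = 10)
h(y) = 1
7536 - h(k) = 7536 - 1*1 = 7536 - 1 = 7535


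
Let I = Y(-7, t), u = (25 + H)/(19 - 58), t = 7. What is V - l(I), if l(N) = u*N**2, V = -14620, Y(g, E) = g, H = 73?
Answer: -565378/39 ≈ -14497.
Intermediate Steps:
u = -98/39 (u = (25 + 73)/(19 - 58) = 98/(-39) = 98*(-1/39) = -98/39 ≈ -2.5128)
I = -7
l(N) = -98*N**2/39
V - l(I) = -14620 - (-98)*(-7)**2/39 = -14620 - (-98)*49/39 = -14620 - 1*(-4802/39) = -14620 + 4802/39 = -565378/39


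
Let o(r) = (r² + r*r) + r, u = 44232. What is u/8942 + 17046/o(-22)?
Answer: 48567201/2114783 ≈ 22.966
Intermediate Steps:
o(r) = r + 2*r² (o(r) = (r² + r²) + r = 2*r² + r = r + 2*r²)
u/8942 + 17046/o(-22) = 44232/8942 + 17046/((-22*(1 + 2*(-22)))) = 44232*(1/8942) + 17046/((-22*(1 - 44))) = 22116/4471 + 17046/((-22*(-43))) = 22116/4471 + 17046/946 = 22116/4471 + 17046*(1/946) = 22116/4471 + 8523/473 = 48567201/2114783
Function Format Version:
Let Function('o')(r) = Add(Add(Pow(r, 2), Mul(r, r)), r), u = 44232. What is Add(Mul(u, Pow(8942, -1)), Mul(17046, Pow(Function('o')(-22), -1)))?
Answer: Rational(48567201, 2114783) ≈ 22.966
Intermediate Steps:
Function('o')(r) = Add(r, Mul(2, Pow(r, 2))) (Function('o')(r) = Add(Add(Pow(r, 2), Pow(r, 2)), r) = Add(Mul(2, Pow(r, 2)), r) = Add(r, Mul(2, Pow(r, 2))))
Add(Mul(u, Pow(8942, -1)), Mul(17046, Pow(Function('o')(-22), -1))) = Add(Mul(44232, Pow(8942, -1)), Mul(17046, Pow(Mul(-22, Add(1, Mul(2, -22))), -1))) = Add(Mul(44232, Rational(1, 8942)), Mul(17046, Pow(Mul(-22, Add(1, -44)), -1))) = Add(Rational(22116, 4471), Mul(17046, Pow(Mul(-22, -43), -1))) = Add(Rational(22116, 4471), Mul(17046, Pow(946, -1))) = Add(Rational(22116, 4471), Mul(17046, Rational(1, 946))) = Add(Rational(22116, 4471), Rational(8523, 473)) = Rational(48567201, 2114783)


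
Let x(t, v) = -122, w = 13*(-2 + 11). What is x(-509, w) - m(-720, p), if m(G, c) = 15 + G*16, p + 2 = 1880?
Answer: 11383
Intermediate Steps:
p = 1878 (p = -2 + 1880 = 1878)
w = 117 (w = 13*9 = 117)
m(G, c) = 15 + 16*G
x(-509, w) - m(-720, p) = -122 - (15 + 16*(-720)) = -122 - (15 - 11520) = -122 - 1*(-11505) = -122 + 11505 = 11383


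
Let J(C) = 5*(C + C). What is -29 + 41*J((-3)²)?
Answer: 3661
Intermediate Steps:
J(C) = 10*C (J(C) = 5*(2*C) = 10*C)
-29 + 41*J((-3)²) = -29 + 41*(10*(-3)²) = -29 + 41*(10*9) = -29 + 41*90 = -29 + 3690 = 3661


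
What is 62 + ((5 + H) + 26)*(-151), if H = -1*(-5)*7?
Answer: -9904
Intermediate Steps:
H = 35 (H = 5*7 = 35)
62 + ((5 + H) + 26)*(-151) = 62 + ((5 + 35) + 26)*(-151) = 62 + (40 + 26)*(-151) = 62 + 66*(-151) = 62 - 9966 = -9904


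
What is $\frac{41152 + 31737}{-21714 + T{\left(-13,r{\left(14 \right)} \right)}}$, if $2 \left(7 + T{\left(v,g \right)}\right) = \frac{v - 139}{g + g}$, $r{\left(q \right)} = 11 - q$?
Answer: $- \frac{218667}{65125} \approx -3.3577$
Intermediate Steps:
$T{\left(v,g \right)} = -7 + \frac{-139 + v}{4 g}$ ($T{\left(v,g \right)} = -7 + \frac{\left(v - 139\right) \frac{1}{g + g}}{2} = -7 + \frac{\left(-139 + v\right) \frac{1}{2 g}}{2} = -7 + \frac{\frac{1}{2} \frac{1}{g} \left(-139 + v\right)}{2} = -7 + \frac{-139 + v}{4 g}$)
$\frac{41152 + 31737}{-21714 + T{\left(-13,r{\left(14 \right)} \right)}} = \frac{41152 + 31737}{-21714 + \frac{-139 - 13 - 28 \left(11 - 14\right)}{4 \left(11 - 14\right)}} = \frac{72889}{-21714 + \frac{-139 - 13 - 28 \left(11 - 14\right)}{4 \left(11 - 14\right)}} = \frac{72889}{-21714 + \frac{-139 - 13 - -84}{4 \left(-3\right)}} = \frac{72889}{-21714 + \frac{1}{4} \left(- \frac{1}{3}\right) \left(-139 - 13 + 84\right)} = \frac{72889}{-21714 + \frac{1}{4} \left(- \frac{1}{3}\right) \left(-68\right)} = \frac{72889}{-21714 + \frac{17}{3}} = \frac{72889}{- \frac{65125}{3}} = 72889 \left(- \frac{3}{65125}\right) = - \frac{218667}{65125}$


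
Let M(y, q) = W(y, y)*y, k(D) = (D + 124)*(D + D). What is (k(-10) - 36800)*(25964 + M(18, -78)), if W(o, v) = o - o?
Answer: -1014673120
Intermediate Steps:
k(D) = 2*D*(124 + D) (k(D) = (124 + D)*(2*D) = 2*D*(124 + D))
W(o, v) = 0
M(y, q) = 0 (M(y, q) = 0*y = 0)
(k(-10) - 36800)*(25964 + M(18, -78)) = (2*(-10)*(124 - 10) - 36800)*(25964 + 0) = (2*(-10)*114 - 36800)*25964 = (-2280 - 36800)*25964 = -39080*25964 = -1014673120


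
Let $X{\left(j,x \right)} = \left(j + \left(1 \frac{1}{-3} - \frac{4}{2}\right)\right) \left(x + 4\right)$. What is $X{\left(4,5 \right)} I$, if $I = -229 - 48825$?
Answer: $-735810$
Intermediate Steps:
$X{\left(j,x \right)} = \left(4 + x\right) \left(- \frac{7}{3} + j\right)$ ($X{\left(j,x \right)} = \left(j + \left(1 \left(- \frac{1}{3}\right) - 2\right)\right) \left(4 + x\right) = \left(j - \frac{7}{3}\right) \left(4 + x\right) = \left(- \frac{7}{3} + j\right) \left(4 + x\right) = \left(4 + x\right) \left(- \frac{7}{3} + j\right)$)
$I = -49054$ ($I = -229 - 48825 = -49054$)
$X{\left(4,5 \right)} I = \left(- \frac{28}{3} + 4 \cdot 4 - \frac{35}{3} + 4 \cdot 5\right) \left(-49054\right) = \left(- \frac{28}{3} + 16 - \frac{35}{3} + 20\right) \left(-49054\right) = 15 \left(-49054\right) = -735810$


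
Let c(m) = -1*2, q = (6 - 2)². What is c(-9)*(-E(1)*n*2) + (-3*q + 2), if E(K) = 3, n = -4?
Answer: -94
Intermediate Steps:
q = 16 (q = 4² = 16)
c(m) = -2
c(-9)*(-E(1)*n*2) + (-3*q + 2) = -(-2)*(3*(-4))*2 + (-3*16 + 2) = -(-2)*(-12*2) + (-48 + 2) = -(-2)*(-24) - 46 = -2*24 - 46 = -48 - 46 = -94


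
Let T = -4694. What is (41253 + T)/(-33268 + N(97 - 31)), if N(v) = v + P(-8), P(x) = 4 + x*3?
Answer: -36559/33222 ≈ -1.1004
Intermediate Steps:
P(x) = 4 + 3*x
N(v) = -20 + v (N(v) = v + (4 + 3*(-8)) = v + (4 - 24) = v - 20 = -20 + v)
(41253 + T)/(-33268 + N(97 - 31)) = (41253 - 4694)/(-33268 + (-20 + (97 - 31))) = 36559/(-33268 + (-20 + 66)) = 36559/(-33268 + 46) = 36559/(-33222) = 36559*(-1/33222) = -36559/33222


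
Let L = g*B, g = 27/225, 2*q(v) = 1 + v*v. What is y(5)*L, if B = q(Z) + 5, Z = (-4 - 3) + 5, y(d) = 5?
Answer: 9/2 ≈ 4.5000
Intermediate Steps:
Z = -2 (Z = -7 + 5 = -2)
q(v) = ½ + v²/2 (q(v) = (1 + v*v)/2 = (1 + v²)/2 = ½ + v²/2)
B = 15/2 (B = (½ + (½)*(-2)²) + 5 = (½ + (½)*4) + 5 = (½ + 2) + 5 = 5/2 + 5 = 15/2 ≈ 7.5000)
g = 3/25 (g = 27*(1/225) = 3/25 ≈ 0.12000)
L = 9/10 (L = (3/25)*(15/2) = 9/10 ≈ 0.90000)
y(5)*L = 5*(9/10) = 9/2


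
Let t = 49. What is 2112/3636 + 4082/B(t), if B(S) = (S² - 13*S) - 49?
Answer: 1538686/519645 ≈ 2.9610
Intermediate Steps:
B(S) = -49 + S² - 13*S
2112/3636 + 4082/B(t) = 2112/3636 + 4082/(-49 + 49² - 13*49) = 2112*(1/3636) + 4082/(-49 + 2401 - 637) = 176/303 + 4082/1715 = 1538686/519645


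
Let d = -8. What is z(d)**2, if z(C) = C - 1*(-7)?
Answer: 1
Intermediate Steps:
z(C) = 7 + C (z(C) = C + 7 = 7 + C)
z(d)**2 = (7 - 8)**2 = (-1)**2 = 1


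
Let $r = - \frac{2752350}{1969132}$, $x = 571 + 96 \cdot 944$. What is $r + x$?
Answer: $\frac{89786120195}{984566} \approx 91194.0$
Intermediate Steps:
$x = 91195$ ($x = 571 + 90624 = 91195$)
$r = - \frac{1376175}{984566}$ ($r = \left(-2752350\right) \frac{1}{1969132} = - \frac{1376175}{984566} \approx -1.3977$)
$r + x = - \frac{1376175}{984566} + 91195 = \frac{89786120195}{984566}$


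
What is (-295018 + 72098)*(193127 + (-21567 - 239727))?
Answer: 15195787640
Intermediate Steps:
(-295018 + 72098)*(193127 + (-21567 - 239727)) = -222920*(193127 - 261294) = -222920*(-68167) = 15195787640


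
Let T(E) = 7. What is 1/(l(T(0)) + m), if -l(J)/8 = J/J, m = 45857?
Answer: 1/45849 ≈ 2.1811e-5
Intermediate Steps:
l(J) = -8 (l(J) = -8*J/J = -8*1 = -8)
1/(l(T(0)) + m) = 1/(-8 + 45857) = 1/45849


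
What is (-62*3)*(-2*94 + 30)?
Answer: 29388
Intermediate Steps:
(-62*3)*(-2*94 + 30) = -186*(-188 + 30) = -186*(-158) = 29388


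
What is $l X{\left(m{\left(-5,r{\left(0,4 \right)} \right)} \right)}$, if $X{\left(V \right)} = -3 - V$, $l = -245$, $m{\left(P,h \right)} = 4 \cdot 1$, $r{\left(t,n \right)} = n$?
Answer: $1715$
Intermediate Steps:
$m{\left(P,h \right)} = 4$
$l X{\left(m{\left(-5,r{\left(0,4 \right)} \right)} \right)} = - 245 \left(-3 - 4\right) = \left(-245\right) \left(-7\right) = 1715$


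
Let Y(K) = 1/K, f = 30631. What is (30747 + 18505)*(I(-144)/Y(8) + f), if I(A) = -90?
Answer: 1473176572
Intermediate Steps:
(30747 + 18505)*(I(-144)/Y(8) + f) = (30747 + 18505)*(-90/(1/8) + 30631) = 49252*(-90/⅛ + 30631) = 49252*(-90*8 + 30631) = 49252*(-720 + 30631) = 49252*29911 = 1473176572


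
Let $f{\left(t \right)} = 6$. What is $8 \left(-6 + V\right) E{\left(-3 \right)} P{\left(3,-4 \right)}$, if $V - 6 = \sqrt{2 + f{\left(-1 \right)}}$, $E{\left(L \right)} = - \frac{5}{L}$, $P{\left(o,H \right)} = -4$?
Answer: $- \frac{320 \sqrt{2}}{3} \approx -150.85$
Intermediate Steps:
$V = 6 + 2 \sqrt{2}$ ($V = 6 + \sqrt{2 + 6} = 6 + \sqrt{8} = 6 + 2 \sqrt{2} \approx 8.8284$)
$8 \left(-6 + V\right) E{\left(-3 \right)} P{\left(3,-4 \right)} = 8 \left(-6 + \left(6 + 2 \sqrt{2}\right)\right) \left(- \frac{5}{-3}\right) \left(-4\right) = 8 \cdot 2 \sqrt{2} \left(\left(-5\right) \left(- \frac{1}{3}\right)\right) \left(-4\right) = 8 \cdot 2 \sqrt{2} \cdot \frac{5}{3} \left(-4\right) = 8 \frac{10 \sqrt{2}}{3} \left(-4\right) = \frac{80 \sqrt{2}}{3} \left(-4\right) = - \frac{320 \sqrt{2}}{3}$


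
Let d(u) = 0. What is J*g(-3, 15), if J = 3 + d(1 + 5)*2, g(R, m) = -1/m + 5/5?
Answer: 14/5 ≈ 2.8000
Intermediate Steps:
g(R, m) = 1 - 1/m (g(R, m) = -1/m + 5*(⅕) = -1/m + 1 = 1 - 1/m)
J = 3 (J = 3 + 0*2 = 3 + 0 = 3)
J*g(-3, 15) = 3*((-1 + 15)/15) = 3*((1/15)*14) = 3*(14/15) = 14/5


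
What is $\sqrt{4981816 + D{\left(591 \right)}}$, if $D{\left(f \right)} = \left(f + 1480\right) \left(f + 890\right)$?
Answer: $\sqrt{8048967} \approx 2837.1$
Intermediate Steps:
$D{\left(f \right)} = \left(890 + f\right) \left(1480 + f\right)$ ($D{\left(f \right)} = \left(1480 + f\right) \left(890 + f\right) = \left(890 + f\right) \left(1480 + f\right)$)
$\sqrt{4981816 + D{\left(591 \right)}} = \sqrt{4981816 + \left(1317200 + 591^{2} + 2370 \cdot 591\right)} = \sqrt{4981816 + \left(1317200 + 349281 + 1400670\right)} = \sqrt{4981816 + 3067151} = \sqrt{8048967}$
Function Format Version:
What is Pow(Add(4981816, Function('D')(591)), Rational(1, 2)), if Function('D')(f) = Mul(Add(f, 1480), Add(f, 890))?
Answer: Pow(8048967, Rational(1, 2)) ≈ 2837.1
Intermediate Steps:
Function('D')(f) = Mul(Add(890, f), Add(1480, f)) (Function('D')(f) = Mul(Add(1480, f), Add(890, f)) = Mul(Add(890, f), Add(1480, f)))
Pow(Add(4981816, Function('D')(591)), Rational(1, 2)) = Pow(Add(4981816, Add(1317200, Pow(591, 2), Mul(2370, 591))), Rational(1, 2)) = Pow(Add(4981816, Add(1317200, 349281, 1400670)), Rational(1, 2)) = Pow(Add(4981816, 3067151), Rational(1, 2)) = Pow(8048967, Rational(1, 2))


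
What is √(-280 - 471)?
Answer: I*√751 ≈ 27.404*I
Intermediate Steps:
√(-280 - 471) = √(-751) = I*√751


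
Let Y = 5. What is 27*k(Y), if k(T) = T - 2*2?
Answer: 27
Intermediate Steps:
k(T) = -4 + T (k(T) = T - 4 = -4 + T)
27*k(Y) = 27*(-4 + 5) = 27*1 = 27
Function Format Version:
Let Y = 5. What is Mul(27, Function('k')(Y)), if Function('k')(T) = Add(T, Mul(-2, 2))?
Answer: 27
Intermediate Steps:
Function('k')(T) = Add(-4, T) (Function('k')(T) = Add(T, -4) = Add(-4, T))
Mul(27, Function('k')(Y)) = Mul(27, Add(-4, 5)) = Mul(27, 1) = 27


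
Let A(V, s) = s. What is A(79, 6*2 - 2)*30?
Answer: 300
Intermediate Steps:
A(79, 6*2 - 2)*30 = (6*2 - 2)*30 = (12 - 2)*30 = 10*30 = 300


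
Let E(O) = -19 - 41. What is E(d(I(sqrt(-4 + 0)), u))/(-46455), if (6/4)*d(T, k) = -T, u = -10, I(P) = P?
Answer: 4/3097 ≈ 0.0012916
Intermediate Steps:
d(T, k) = -2*T/3 (d(T, k) = 2*(-T)/3 = -2*T/3)
E(O) = -60
E(d(I(sqrt(-4 + 0)), u))/(-46455) = -60/(-46455) = -60*(-1/46455) = 4/3097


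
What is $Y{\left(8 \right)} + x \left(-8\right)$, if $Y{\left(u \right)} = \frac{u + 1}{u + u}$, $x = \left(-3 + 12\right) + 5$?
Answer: $- \frac{1783}{16} \approx -111.44$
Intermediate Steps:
$x = 14$ ($x = 9 + 5 = 14$)
$Y{\left(u \right)} = \frac{1 + u}{2 u}$
$Y{\left(8 \right)} + x \left(-8\right) = \frac{1 + 8}{2 \cdot 8} + 14 \left(-8\right) = \frac{1}{2} \cdot \frac{1}{8} \cdot 9 - 112 = \frac{9}{16} - 112 = - \frac{1783}{16}$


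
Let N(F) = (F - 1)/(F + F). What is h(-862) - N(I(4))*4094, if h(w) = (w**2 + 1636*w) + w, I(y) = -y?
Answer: -2682435/4 ≈ -6.7061e+5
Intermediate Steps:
h(w) = w**2 + 1637*w
N(F) = (-1 + F)/(2*F) (N(F) = (-1 + F)/((2*F)) = (-1 + F)*(1/(2*F)) = (-1 + F)/(2*F))
h(-862) - N(I(4))*4094 = -862*(1637 - 862) - (-1 - 1*4)/(2*((-1*4)))*4094 = -862*775 - (1/2)*(-1 - 4)/(-4)*4094 = -668050 - (1/2)*(-1/4)*(-5)*4094 = -668050 - 5*4094/8 = -668050 - 1*10235/4 = -668050 - 10235/4 = -2682435/4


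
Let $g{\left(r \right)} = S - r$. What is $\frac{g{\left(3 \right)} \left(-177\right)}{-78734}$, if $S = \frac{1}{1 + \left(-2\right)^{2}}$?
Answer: $- \frac{1239}{196835} \approx -0.0062946$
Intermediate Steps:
$S = \frac{1}{5}$ ($S = \frac{1}{1 + 4} = \frac{1}{5} \approx 0.2$)
$g{\left(r \right)} = \frac{1}{5} - r$
$\frac{g{\left(3 \right)} \left(-177\right)}{-78734} = \frac{\left(\frac{1}{5} - 3\right) \left(-177\right)}{-78734} = \left(\frac{1}{5} - 3\right) \left(-177\right) \left(- \frac{1}{78734}\right) = \left(- \frac{14}{5}\right) \left(-177\right) \left(- \frac{1}{78734}\right) = \frac{2478}{5} \left(- \frac{1}{78734}\right) = - \frac{1239}{196835}$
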